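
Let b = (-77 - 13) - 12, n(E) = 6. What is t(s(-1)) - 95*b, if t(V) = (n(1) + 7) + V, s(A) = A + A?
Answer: 9701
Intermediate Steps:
s(A) = 2*A
b = -102 (b = -90 - 12 = -102)
t(V) = 13 + V (t(V) = (6 + 7) + V = 13 + V)
t(s(-1)) - 95*b = (13 + 2*(-1)) - 95*(-102) = (13 - 2) + 9690 = 11 + 9690 = 9701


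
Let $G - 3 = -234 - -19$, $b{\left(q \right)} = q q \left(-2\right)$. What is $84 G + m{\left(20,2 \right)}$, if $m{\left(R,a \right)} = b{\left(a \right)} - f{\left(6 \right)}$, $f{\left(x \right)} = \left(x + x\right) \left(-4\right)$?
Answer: $-17768$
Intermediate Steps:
$b{\left(q \right)} = - 2 q^{2}$ ($b{\left(q \right)} = q^{2} \left(-2\right) = - 2 q^{2}$)
$G = -212$ ($G = 3 - 215 = -212$)
$f{\left(x \right)} = - 8 x$ ($f{\left(x \right)} = 2 x \left(-4\right) = - 8 x$)
$m{\left(R,a \right)} = 48 - 2 a^{2}$ ($m{\left(R,a \right)} = - 2 a^{2} - \left(-8\right) 6 = - 2 a^{2} - -48 = - 2 a^{2} + 48 = 48 - 2 a^{2}$)
$84 G + m{\left(20,2 \right)} = 84 \left(-212\right) + \left(48 - 2 \cdot 2^{2}\right) = -17808 + \left(48 - 8\right) = -17808 + 40 = -17768$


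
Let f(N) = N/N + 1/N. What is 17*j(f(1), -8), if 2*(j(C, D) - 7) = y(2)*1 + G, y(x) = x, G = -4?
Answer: 102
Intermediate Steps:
f(N) = 1 + 1/N
j(C, D) = 6 (j(C, D) = 7 + (2*1 - 4)/2 = 7 + (2 - 4)/2 = 7 + (½)*(-2) = 7 - 1 = 6)
17*j(f(1), -8) = 17*6 = 102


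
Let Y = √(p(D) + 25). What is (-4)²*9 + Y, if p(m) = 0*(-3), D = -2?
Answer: 149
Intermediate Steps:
p(m) = 0
Y = 5 (Y = √(0 + 25) = √25 = 5)
(-4)²*9 + Y = (-4)²*9 + 5 = 16*9 + 5 = 144 + 5 = 149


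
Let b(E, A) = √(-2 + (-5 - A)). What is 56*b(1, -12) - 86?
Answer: -86 + 56*√5 ≈ 39.220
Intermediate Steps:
b(E, A) = √(-7 - A)
56*b(1, -12) - 86 = 56*√(-7 - 1*(-12)) - 86 = 56*√(-7 + 12) - 86 = 56*√5 - 86 = -86 + 56*√5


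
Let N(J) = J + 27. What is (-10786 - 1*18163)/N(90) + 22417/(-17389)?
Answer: -506016950/2034513 ≈ -248.72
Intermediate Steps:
N(J) = 27 + J
(-10786 - 1*18163)/N(90) + 22417/(-17389) = (-10786 - 1*18163)/(27 + 90) + 22417/(-17389) = (-10786 - 18163)/117 + 22417*(-1/17389) = -28949*1/117 - 22417/17389 = -28949/117 - 22417/17389 = -506016950/2034513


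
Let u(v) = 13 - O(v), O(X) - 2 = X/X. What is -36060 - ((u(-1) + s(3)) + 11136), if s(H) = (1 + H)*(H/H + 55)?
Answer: -47430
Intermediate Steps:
s(H) = 56 + 56*H (s(H) = (1 + H)*(1 + 55) = (1 + H)*56 = 56 + 56*H)
O(X) = 3 (O(X) = 2 + X/X = 2 + 1 = 3)
u(v) = 10 (u(v) = 13 - 1*3 = 13 - 3 = 10)
-36060 - ((u(-1) + s(3)) + 11136) = -36060 - ((10 + (56 + 56*3)) + 11136) = -36060 - ((10 + (56 + 168)) + 11136) = -36060 - ((10 + 224) + 11136) = -36060 - (234 + 11136) = -36060 - 1*11370 = -36060 - 11370 = -47430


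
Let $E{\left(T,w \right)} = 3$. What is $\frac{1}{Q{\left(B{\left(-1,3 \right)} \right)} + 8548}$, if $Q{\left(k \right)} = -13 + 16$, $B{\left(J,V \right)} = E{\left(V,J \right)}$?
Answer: $\frac{1}{8551} \approx 0.00011695$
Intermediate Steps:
$B{\left(J,V \right)} = 3$
$Q{\left(k \right)} = 3$
$\frac{1}{Q{\left(B{\left(-1,3 \right)} \right)} + 8548} = \frac{1}{3 + 8548} = \frac{1}{8551}$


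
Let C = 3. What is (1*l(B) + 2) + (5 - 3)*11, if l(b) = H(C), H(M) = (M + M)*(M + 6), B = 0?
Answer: 78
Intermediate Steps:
H(M) = 2*M*(6 + M) (H(M) = (2*M)*(6 + M) = 2*M*(6 + M))
l(b) = 54 (l(b) = 2*3*(6 + 3) = 2*3*9 = 54)
(1*l(B) + 2) + (5 - 3)*11 = (1*54 + 2) + (5 - 3)*11 = (54 + 2) + 2*11 = 56 + 22 = 78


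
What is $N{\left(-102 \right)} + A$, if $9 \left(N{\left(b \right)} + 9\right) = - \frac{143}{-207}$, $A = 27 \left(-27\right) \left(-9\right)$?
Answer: $\frac{12206519}{1863} \approx 6552.1$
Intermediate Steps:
$A = 6561$ ($A = \left(-729\right) \left(-9\right) = 6561$)
$N{\left(b \right)} = - \frac{16624}{1863}$ ($N{\left(b \right)} = -9 + \frac{\left(-143\right) \frac{1}{-207}}{9} = -9 + \frac{\left(-143\right) \left(- \frac{1}{207}\right)}{9} = -9 + \frac{1}{9} \cdot \frac{143}{207} = -9 + \frac{143}{1863} = - \frac{16624}{1863}$)
$N{\left(-102 \right)} + A = - \frac{16624}{1863} + 6561 = \frac{12206519}{1863}$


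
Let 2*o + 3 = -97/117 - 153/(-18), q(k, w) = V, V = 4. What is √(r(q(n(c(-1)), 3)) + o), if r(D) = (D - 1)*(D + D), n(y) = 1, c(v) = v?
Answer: 5*√6409/78 ≈ 5.1318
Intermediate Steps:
q(k, w) = 4
r(D) = 2*D*(-1 + D) (r(D) = (-1 + D)*(2*D) = 2*D*(-1 + D))
o = 1093/468 (o = -3/2 + (-97/117 - 153/(-18))/2 = -3/2 + (-97*1/117 - 153*(-1/18))/2 = -3/2 + (-97/117 + 17/2)/2 = -3/2 + (½)*(1795/234) = -3/2 + 1795/468 = 1093/468 ≈ 2.3355)
√(r(q(n(c(-1)), 3)) + o) = √(2*4*(-1 + 4) + 1093/468) = √(2*4*3 + 1093/468) = √(24 + 1093/468) = √(12325/468) = 5*√6409/78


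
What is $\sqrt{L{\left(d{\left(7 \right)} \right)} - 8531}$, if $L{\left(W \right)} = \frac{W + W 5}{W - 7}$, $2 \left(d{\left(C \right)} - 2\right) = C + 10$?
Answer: $i \sqrt{8513} \approx 92.266 i$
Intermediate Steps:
$d{\left(C \right)} = 7 + \frac{C}{2}$ ($d{\left(C \right)} = 2 + \frac{C + 10}{2} = 2 + \frac{10 + C}{2} = 2 + \left(5 + \frac{C}{2}\right) = 7 + \frac{C}{2}$)
$L{\left(W \right)} = \frac{6 W}{-7 + W}$ ($L{\left(W \right)} = \frac{W + 5 W}{-7 + W} = \frac{6 W}{-7 + W}$)
$\sqrt{L{\left(d{\left(7 \right)} \right)} - 8531} = \sqrt{\frac{6 \left(7 + \frac{1}{2} \cdot 7\right)}{-7 + \left(7 + \frac{1}{2} \cdot 7\right)} - 8531} = \sqrt{\frac{6 \left(7 + \frac{7}{2}\right)}{-7 + \left(7 + \frac{7}{2}\right)} - 8531} = \sqrt{6 \cdot \frac{21}{2} \frac{1}{-7 + \frac{21}{2}} - 8531} = \sqrt{6 \cdot \frac{21}{2} \frac{1}{\frac{7}{2}} - 8531} = \sqrt{6 \cdot \frac{21}{2} \cdot \frac{2}{7} - 8531} = \sqrt{18 - 8531} = \sqrt{-8513} = i \sqrt{8513}$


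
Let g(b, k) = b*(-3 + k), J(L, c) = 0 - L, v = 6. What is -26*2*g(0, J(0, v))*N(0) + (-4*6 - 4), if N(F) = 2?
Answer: -28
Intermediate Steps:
J(L, c) = -L
-26*2*g(0, J(0, v))*N(0) + (-4*6 - 4) = -26*2*(0*(-3 - 1*0))*2 + (-4*6 - 4) = -26*2*(0*(-3 + 0))*2 + (-24 - 4) = -26*2*(0*(-3))*2 - 28 = -26*2*0*2 - 28 = -0*2 - 28 = -26*0 - 28 = 0 - 28 = -28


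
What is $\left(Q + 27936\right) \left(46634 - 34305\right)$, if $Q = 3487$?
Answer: $387414167$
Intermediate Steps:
$\left(Q + 27936\right) \left(46634 - 34305\right) = \left(3487 + 27936\right) \left(46634 - 34305\right) = 31423 \cdot 12329 = 387414167$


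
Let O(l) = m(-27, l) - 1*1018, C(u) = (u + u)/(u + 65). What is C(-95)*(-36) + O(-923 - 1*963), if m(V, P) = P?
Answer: -3132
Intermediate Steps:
C(u) = 2*u/(65 + u) (C(u) = (2*u)/(65 + u) = 2*u/(65 + u))
O(l) = -1018 + l (O(l) = l - 1*1018 = l - 1018 = -1018 + l)
C(-95)*(-36) + O(-923 - 1*963) = (2*(-95)/(65 - 95))*(-36) + (-1018 + (-923 - 1*963)) = (2*(-95)/(-30))*(-36) + (-1018 + (-923 - 963)) = (2*(-95)*(-1/30))*(-36) + (-1018 - 1886) = (19/3)*(-36) - 2904 = -228 - 2904 = -3132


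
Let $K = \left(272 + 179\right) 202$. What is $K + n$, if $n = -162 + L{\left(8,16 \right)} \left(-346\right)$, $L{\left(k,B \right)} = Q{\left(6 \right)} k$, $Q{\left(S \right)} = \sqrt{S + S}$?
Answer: $90940 - 5536 \sqrt{3} \approx 81351.0$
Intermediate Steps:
$Q{\left(S \right)} = \sqrt{2} \sqrt{S}$ ($Q{\left(S \right)} = \sqrt{2 S} = \sqrt{2} \sqrt{S}$)
$K = 91102$ ($K = 451 \cdot 202 = 91102$)
$L{\left(k,B \right)} = 2 k \sqrt{3}$ ($L{\left(k,B \right)} = \sqrt{2} \sqrt{6} k = 2 \sqrt{3} k = 2 k \sqrt{3}$)
$n = -162 - 5536 \sqrt{3}$ ($n = -162 + 2 \cdot 8 \sqrt{3} \left(-346\right) = -162 + 16 \sqrt{3} \left(-346\right) = -162 - 5536 \sqrt{3} \approx -9750.6$)
$K + n = 91102 - \left(162 + 5536 \sqrt{3}\right) = 90940 - 5536 \sqrt{3}$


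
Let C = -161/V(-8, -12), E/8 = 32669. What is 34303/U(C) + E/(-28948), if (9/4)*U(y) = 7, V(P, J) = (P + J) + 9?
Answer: 2232427835/202636 ≈ 11017.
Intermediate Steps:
E = 261352 (E = 8*32669 = 261352)
V(P, J) = 9 + J + P (V(P, J) = (J + P) + 9 = 9 + J + P)
C = 161/11 (C = -161/(9 - 12 - 8) = -161/(-11) = -161*(-1/11) = 161/11 ≈ 14.636)
U(y) = 28/9 (U(y) = (4/9)*7 = 28/9)
34303/U(C) + E/(-28948) = 34303/(28/9) + 261352/(-28948) = 34303*(9/28) + 261352*(-1/28948) = 308727/28 - 65338/7237 = 2232427835/202636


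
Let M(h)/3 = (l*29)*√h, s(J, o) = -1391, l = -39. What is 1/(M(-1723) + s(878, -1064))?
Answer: I/(13*(-107*I + 261*√1723)) ≈ -7.0118e-8 + 7.0996e-6*I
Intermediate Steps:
M(h) = -3393*√h (M(h) = 3*((-39*29)*√h) = 3*(-1131*√h) = -3393*√h)
1/(M(-1723) + s(878, -1064)) = 1/(-3393*I*√1723 - 1391) = 1/(-1391 - 3393*I*√1723)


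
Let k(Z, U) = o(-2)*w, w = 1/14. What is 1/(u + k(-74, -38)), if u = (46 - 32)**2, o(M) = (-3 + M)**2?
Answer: 14/2769 ≈ 0.0050560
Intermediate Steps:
w = 1/14 (w = 1*(1/14) = 1/14 ≈ 0.071429)
k(Z, U) = 25/14 (k(Z, U) = (-3 - 2)**2*(1/14) = (-5)**2*(1/14) = 25*(1/14) = 25/14)
u = 196 (u = 14**2 = 196)
1/(u + k(-74, -38)) = 1/(196 + 25/14) = 1/(2769/14) = 14/2769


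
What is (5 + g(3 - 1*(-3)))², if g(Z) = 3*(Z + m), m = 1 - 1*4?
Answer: 196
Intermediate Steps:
m = -3 (m = 1 - 4 = -3)
g(Z) = -9 + 3*Z (g(Z) = 3*(Z - 3) = 3*(-3 + Z) = -9 + 3*Z)
(5 + g(3 - 1*(-3)))² = (5 + (-9 + 3*(3 - 1*(-3))))² = (5 + (-9 + 3*(3 + 3)))² = (5 + (-9 + 3*6))² = (5 + (-9 + 18))² = (5 + 9)² = 14² = 196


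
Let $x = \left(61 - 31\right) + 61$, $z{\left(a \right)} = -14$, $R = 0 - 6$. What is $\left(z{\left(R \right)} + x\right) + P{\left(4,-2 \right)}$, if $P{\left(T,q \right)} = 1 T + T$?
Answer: $85$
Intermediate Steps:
$R = -6$ ($R = 0 - 6 = -6$)
$P{\left(T,q \right)} = 2 T$ ($P{\left(T,q \right)} = T + T = 2 T$)
$x = 91$ ($x = 30 + 61 = 91$)
$\left(z{\left(R \right)} + x\right) + P{\left(4,-2 \right)} = \left(-14 + 91\right) + 2 \cdot 4 = 77 + 8 = 85$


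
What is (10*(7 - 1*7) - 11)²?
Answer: 121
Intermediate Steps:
(10*(7 - 1*7) - 11)² = (10*(7 - 7) - 11)² = (10*0 - 11)² = (0 - 11)² = (-11)² = 121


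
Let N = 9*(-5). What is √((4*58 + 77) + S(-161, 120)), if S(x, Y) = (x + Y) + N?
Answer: √223 ≈ 14.933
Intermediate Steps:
N = -45
S(x, Y) = -45 + Y + x (S(x, Y) = (x + Y) - 45 = (Y + x) - 45 = -45 + Y + x)
√((4*58 + 77) + S(-161, 120)) = √((4*58 + 77) + (-45 + 120 - 161)) = √((232 + 77) - 86) = √(309 - 86) = √223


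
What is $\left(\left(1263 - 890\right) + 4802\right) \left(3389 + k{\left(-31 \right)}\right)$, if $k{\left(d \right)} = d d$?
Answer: $22511250$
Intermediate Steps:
$k{\left(d \right)} = d^{2}$
$\left(\left(1263 - 890\right) + 4802\right) \left(3389 + k{\left(-31 \right)}\right) = \left(\left(1263 - 890\right) + 4802\right) \left(3389 + \left(-31\right)^{2}\right) = \left(\left(1263 - 890\right) + 4802\right) \left(3389 + 961\right) = \left(373 + 4802\right) 4350 = 5175 \cdot 4350 = 22511250$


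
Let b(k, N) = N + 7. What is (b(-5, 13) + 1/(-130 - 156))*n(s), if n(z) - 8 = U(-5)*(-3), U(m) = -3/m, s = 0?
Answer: 177289/1430 ≈ 123.98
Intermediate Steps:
b(k, N) = 7 + N
n(z) = 31/5 (n(z) = 8 - 3/(-5)*(-3) = 8 - 3*(-⅕)*(-3) = 8 + (⅗)*(-3) = 8 - 9/5 = 31/5)
(b(-5, 13) + 1/(-130 - 156))*n(s) = ((7 + 13) + 1/(-130 - 156))*(31/5) = (20 + 1/(-286))*(31/5) = (20 - 1/286)*(31/5) = (5719/286)*(31/5) = 177289/1430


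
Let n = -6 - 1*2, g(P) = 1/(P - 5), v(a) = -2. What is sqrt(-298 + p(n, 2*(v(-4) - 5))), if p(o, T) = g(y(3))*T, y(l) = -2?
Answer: 2*I*sqrt(74) ≈ 17.205*I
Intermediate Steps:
g(P) = 1/(-5 + P)
n = -8 (n = -6 - 2 = -8)
p(o, T) = -T/7 (p(o, T) = T/(-5 - 2) = T/(-7) = -T/7)
sqrt(-298 + p(n, 2*(v(-4) - 5))) = sqrt(-298 - 2*(-2 - 5)/7) = sqrt(-298 - 2*(-7)/7) = sqrt(-298 - 1/7*(-14)) = sqrt(-298 + 2) = sqrt(-296) = 2*I*sqrt(74)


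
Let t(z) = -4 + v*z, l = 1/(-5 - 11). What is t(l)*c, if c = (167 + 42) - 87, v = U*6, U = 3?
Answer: -2501/4 ≈ -625.25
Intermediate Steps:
v = 18 (v = 3*6 = 18)
l = -1/16 (l = 1/(-16) = -1/16 ≈ -0.062500)
c = 122 (c = 209 - 87 = 122)
t(z) = -4 + 18*z
t(l)*c = (-4 + 18*(-1/16))*122 = (-4 - 9/8)*122 = -41/8*122 = -2501/4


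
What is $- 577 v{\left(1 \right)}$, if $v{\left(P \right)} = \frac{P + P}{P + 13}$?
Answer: $- \frac{577}{7} \approx -82.429$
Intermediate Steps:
$v{\left(P \right)} = \frac{2 P}{13 + P}$
$- 577 v{\left(1 \right)} = - 577 \cdot 2 \cdot 1 \frac{1}{13 + 1} = - 577 \cdot 2 \cdot 1 \cdot \frac{1}{14} = \left(-577\right) \frac{1}{7} = - \frac{577}{7}$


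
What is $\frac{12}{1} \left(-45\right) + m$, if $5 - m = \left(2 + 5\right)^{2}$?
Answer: $-584$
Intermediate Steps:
$m = -44$ ($m = 5 - \left(2 + 5\right)^{2} = 5 - 7^{2} = 5 - 49 = -44$)
$\frac{12}{1} \left(-45\right) + m = \frac{12}{1} \left(-45\right) - 44 = 12 \cdot 1 \left(-45\right) - 44 = 12 \left(-45\right) - 44 = -540 - 44 = -584$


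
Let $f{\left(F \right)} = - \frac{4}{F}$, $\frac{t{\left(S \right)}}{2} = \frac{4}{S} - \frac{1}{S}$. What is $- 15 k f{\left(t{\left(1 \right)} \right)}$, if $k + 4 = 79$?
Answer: $750$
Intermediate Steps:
$k = 75$ ($k = -4 + 79 = 75$)
$t{\left(S \right)} = \frac{6}{S}$ ($t{\left(S \right)} = 2 \left(\frac{4}{S} - \frac{1}{S}\right) = 2 \frac{3}{S} = \frac{6}{S}$)
$- 15 k f{\left(t{\left(1 \right)} \right)} = \left(-15\right) 75 \left(- \frac{4}{6 \cdot 1^{-1}}\right) = - 1125 \left(- \frac{4}{6 \cdot 1}\right) = - 1125 \left(- \frac{4}{6}\right) = - 1125 \left(\left(-4\right) \frac{1}{6}\right) = \left(-1125\right) \left(- \frac{2}{3}\right) = 750$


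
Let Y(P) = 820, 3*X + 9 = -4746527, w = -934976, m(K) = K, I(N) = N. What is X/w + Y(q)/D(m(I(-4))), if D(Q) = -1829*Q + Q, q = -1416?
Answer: 289114939/160231512 ≈ 1.8044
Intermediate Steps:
D(Q) = -1828*Q
X = -4746536/3 (X = -3 + (1/3)*(-4746527) = -3 - 4746527/3 = -4746536/3 ≈ -1.5822e+6)
X/w + Y(q)/D(m(I(-4))) = -4746536/3/(-934976) + 820/((-1828*(-4))) = -4746536/3*(-1/934976) + 820/7312 = 593317/350616 + 820*(1/7312) = 593317/350616 + 205/1828 = 289114939/160231512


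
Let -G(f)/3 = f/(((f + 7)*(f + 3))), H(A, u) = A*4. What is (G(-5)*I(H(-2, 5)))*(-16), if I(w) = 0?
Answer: 0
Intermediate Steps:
H(A, u) = 4*A
G(f) = -3*f/((3 + f)*(7 + f)) (G(f) = -3*f/((f + 7)*(f + 3)) = -3*f/((7 + f)*(3 + f)) = -3*f/((3 + f)*(7 + f)))
(G(-5)*I(H(-2, 5)))*(-16) = (-3*(-5)/(21 + (-5)² + 10*(-5))*0)*(-16) = (-3*(-5)/(21 + 25 - 50)*0)*(-16) = (-3*(-5)/(-4)*0)*(-16) = (-3*(-5)*(-¼)*0)*(-16) = -15/4*0*(-16) = 0*(-16) = 0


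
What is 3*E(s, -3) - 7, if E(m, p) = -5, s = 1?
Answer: -22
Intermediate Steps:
3*E(s, -3) - 7 = 3*(-5) - 7 = -15 - 7 = -22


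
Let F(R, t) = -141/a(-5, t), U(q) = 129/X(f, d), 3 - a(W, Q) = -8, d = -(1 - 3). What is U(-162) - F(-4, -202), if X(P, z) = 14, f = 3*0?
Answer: 3393/154 ≈ 22.032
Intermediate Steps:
f = 0
d = 2 (d = -1*(-2) = 2)
a(W, Q) = 11 (a(W, Q) = 3 - 1*(-8) = 3 + 8 = 11)
U(q) = 129/14
F(R, t) = -141/11
U(-162) - F(-4, -202) = 129/14 - 1*(-141/11) = 129/14 + 141/11 = 3393/154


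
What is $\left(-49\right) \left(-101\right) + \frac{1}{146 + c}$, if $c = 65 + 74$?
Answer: $\frac{1410466}{285} \approx 4949.0$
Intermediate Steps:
$c = 139$
$\left(-49\right) \left(-101\right) + \frac{1}{146 + c} = \left(-49\right) \left(-101\right) + \frac{1}{146 + 139} = 4949 + \frac{1}{285} = \frac{1410466}{285}$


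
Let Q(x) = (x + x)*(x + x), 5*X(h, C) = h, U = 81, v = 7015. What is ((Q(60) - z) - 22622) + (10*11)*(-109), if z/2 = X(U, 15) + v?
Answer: -171372/5 ≈ -34274.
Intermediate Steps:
X(h, C) = h/5
Q(x) = 4*x² (Q(x) = (2*x)*(2*x) = 4*x²)
z = 70312/5 (z = 2*((⅕)*81 + 7015) = 2*(81/5 + 7015) = 2*(35156/5) = 70312/5 ≈ 14062.)
((Q(60) - z) - 22622) + (10*11)*(-109) = ((4*60² - 1*70312/5) - 22622) + (10*11)*(-109) = ((4*3600 - 70312/5) - 22622) + 110*(-109) = ((14400 - 70312/5) - 22622) - 11990 = (1688/5 - 22622) - 11990 = -111422/5 - 11990 = -171372/5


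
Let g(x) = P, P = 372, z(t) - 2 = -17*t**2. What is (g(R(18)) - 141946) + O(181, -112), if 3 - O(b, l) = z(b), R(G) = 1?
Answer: 415364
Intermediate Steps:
z(t) = 2 - 17*t**2
O(b, l) = 1 + 17*b**2 (O(b, l) = 3 - (2 - 17*b**2) = 3 + (-2 + 17*b**2) = 1 + 17*b**2)
g(x) = 372
(g(R(18)) - 141946) + O(181, -112) = (372 - 141946) + (1 + 17*181**2) = -141574 + (1 + 17*32761) = -141574 + (1 + 556937) = -141574 + 556938 = 415364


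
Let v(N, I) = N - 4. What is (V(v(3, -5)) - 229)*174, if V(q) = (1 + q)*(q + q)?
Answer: -39846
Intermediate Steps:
v(N, I) = -4 + N
V(q) = 2*q*(1 + q) (V(q) = (1 + q)*(2*q) = 2*q*(1 + q))
(V(v(3, -5)) - 229)*174 = (2*(-4 + 3)*(1 + (-4 + 3)) - 229)*174 = (2*(-1)*(1 - 1) - 229)*174 = (2*(-1)*0 - 229)*174 = (0 - 229)*174 = -229*174 = -39846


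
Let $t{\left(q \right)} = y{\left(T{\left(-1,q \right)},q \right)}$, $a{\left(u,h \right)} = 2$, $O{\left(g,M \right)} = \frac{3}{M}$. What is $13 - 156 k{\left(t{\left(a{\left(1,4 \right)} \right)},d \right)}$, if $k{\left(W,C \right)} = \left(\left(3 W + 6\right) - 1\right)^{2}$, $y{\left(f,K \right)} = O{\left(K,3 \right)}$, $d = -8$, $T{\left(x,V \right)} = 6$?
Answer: $-9971$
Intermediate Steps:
$y{\left(f,K \right)} = 1$ ($y{\left(f,K \right)} = \frac{3}{3} = 3 \cdot \frac{1}{3} = 1$)
$t{\left(q \right)} = 1$
$k{\left(W,C \right)} = \left(5 + 3 W\right)^{2}$ ($k{\left(W,C \right)} = \left(\left(6 + 3 W\right) - 1\right)^{2} = \left(5 + 3 W\right)^{2}$)
$13 - 156 k{\left(t{\left(a{\left(1,4 \right)} \right)},d \right)} = 13 - 156 \left(5 + 3 \cdot 1\right)^{2} = 13 - 156 \left(5 + 3\right)^{2} = 13 - 156 \cdot 8^{2} = 13 - 9984 = -9971$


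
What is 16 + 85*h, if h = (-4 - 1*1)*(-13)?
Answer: 5541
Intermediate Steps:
h = 65 (h = (-4 - 1)*(-13) = -5*(-13) = 65)
16 + 85*h = 16 + 85*65 = 16 + 5525 = 5541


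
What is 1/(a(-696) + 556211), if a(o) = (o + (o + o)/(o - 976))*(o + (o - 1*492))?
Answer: 209/389974459 ≈ 5.3593e-7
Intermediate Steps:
a(o) = (-492 + 2*o)*(o + 2*o/(-976 + o)) (a(o) = (o + (2*o)/(-976 + o))*(o + (o - 492)) = (o + 2*o/(-976 + o))*(o + (-492 + o)) = (o + 2*o/(-976 + o))*(-492 + 2*o) = (-492 + 2*o)*(o + 2*o/(-976 + o)))
1/(a(-696) + 556211) = 1/(2*(-696)*(239604 + (-696)**2 - 1220*(-696))/(-976 - 696) + 556211) = 1/(2*(-696)*(239604 + 484416 + 849120)/(-1672) + 556211) = 1/(2*(-696)*(-1/1672)*1573140 + 556211) = 1/(273726360/209 + 556211) = 1/(389974459/209) = 209/389974459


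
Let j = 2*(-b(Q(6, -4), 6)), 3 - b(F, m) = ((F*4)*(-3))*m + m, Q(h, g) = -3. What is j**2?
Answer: 191844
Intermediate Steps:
b(F, m) = 3 - m + 12*F*m (b(F, m) = 3 - (((F*4)*(-3))*m + m) = 3 - (((4*F)*(-3))*m + m) = 3 - ((-12*F)*m + m) = 3 - (-12*F*m + m) = 3 - (m - 12*F*m) = 3 + (-m + 12*F*m) = 3 - m + 12*F*m)
j = 438 (j = 2*(-(3 - 1*6 + 12*(-3)*6)) = 2*(-(3 - 6 - 216)) = 2*(-1*(-219)) = 2*219 = 438)
j**2 = 438**2 = 191844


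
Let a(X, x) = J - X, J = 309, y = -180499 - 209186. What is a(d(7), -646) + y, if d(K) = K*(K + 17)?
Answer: -389544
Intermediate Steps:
y = -389685
d(K) = K*(17 + K)
a(X, x) = 309 - X
a(d(7), -646) + y = (309 - 7*(17 + 7)) - 389685 = (309 - 7*24) - 389685 = (309 - 1*168) - 389685 = (309 - 168) - 389685 = 141 - 389685 = -389544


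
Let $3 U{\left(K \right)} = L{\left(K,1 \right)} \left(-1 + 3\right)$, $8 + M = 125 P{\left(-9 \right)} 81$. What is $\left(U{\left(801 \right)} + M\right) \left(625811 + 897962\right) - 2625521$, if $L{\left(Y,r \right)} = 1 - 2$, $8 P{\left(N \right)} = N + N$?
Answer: $- \frac{416751422519}{12} \approx -3.4729 \cdot 10^{10}$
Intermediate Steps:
$P{\left(N \right)} = \frac{N}{4}$ ($P{\left(N \right)} = \frac{N + N}{8} = \frac{2 N}{8} = \frac{N}{4}$)
$L{\left(Y,r \right)} = -1$
$M = - \frac{91157}{4}$ ($M = -8 + 125 \cdot \frac{1}{4} \left(-9\right) 81 = -8 + 125 \left(- \frac{9}{4}\right) 81 = -8 - \frac{91125}{4} = - \frac{91157}{4} \approx -22789.0$)
$U{\left(K \right)} = - \frac{2}{3}$ ($U{\left(K \right)} = \frac{\left(-1\right) \left(-1 + 3\right)}{3} = \frac{\left(-1\right) 2}{3} = \frac{1}{3} \left(-2\right) = - \frac{2}{3}$)
$\left(U{\left(801 \right)} + M\right) \left(625811 + 897962\right) - 2625521 = \left(- \frac{2}{3} - \frac{91157}{4}\right) \left(625811 + 897962\right) - 2625521 = \left(- \frac{273479}{12}\right) 1523773 - 2625521 = - \frac{416719916267}{12} - 2625521 = - \frac{416751422519}{12}$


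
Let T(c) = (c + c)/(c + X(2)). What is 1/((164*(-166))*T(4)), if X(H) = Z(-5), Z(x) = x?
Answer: 1/217792 ≈ 4.5915e-6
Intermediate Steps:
X(H) = -5
T(c) = 2*c/(-5 + c) (T(c) = (c + c)/(c - 5) = (2*c)/(-5 + c) = 2*c/(-5 + c))
1/((164*(-166))*T(4)) = 1/((164*(-166))*(2*4/(-5 + 4))) = 1/(-54448*4/(-1)) = 1/(-54448*4*(-1)) = 1/(-27224*(-8)) = 1/217792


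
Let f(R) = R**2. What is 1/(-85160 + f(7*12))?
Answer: -1/78104 ≈ -1.2803e-5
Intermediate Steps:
1/(-85160 + f(7*12)) = 1/(-85160 + (7*12)**2) = 1/(-85160 + 84**2) = 1/(-85160 + 7056) = 1/(-78104) = -1/78104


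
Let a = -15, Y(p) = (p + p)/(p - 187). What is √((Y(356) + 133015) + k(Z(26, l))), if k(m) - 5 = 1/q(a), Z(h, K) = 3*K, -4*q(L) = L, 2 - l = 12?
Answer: 4*√316140990/195 ≈ 364.73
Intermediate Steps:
l = -10 (l = 2 - 1*12 = 2 - 12 = -10)
Y(p) = 2*p/(-187 + p) (Y(p) = (2*p)/(-187 + p) = 2*p/(-187 + p))
q(L) = -L/4
k(m) = 79/15 (k(m) = 5 + 1/(-¼*(-15)) = 5 + 1/(15/4) = 5 + 4/15 = 79/15)
√((Y(356) + 133015) + k(Z(26, l))) = √((2*356/(-187 + 356) + 133015) + 79/15) = √((2*356/169 + 133015) + 79/15) = √((2*356*(1/169) + 133015) + 79/15) = √((712/169 + 133015) + 79/15) = √(22480247/169 + 79/15) = √(337217056/2535) = 4*√316140990/195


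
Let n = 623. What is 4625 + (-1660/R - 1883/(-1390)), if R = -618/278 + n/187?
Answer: 62658005531/20025730 ≈ 3128.9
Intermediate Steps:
R = 28814/25993 (R = -618/278 + 623/187 = -618*1/278 + 623*(1/187) = -309/139 + 623/187 = 28814/25993 ≈ 1.1085)
4625 + (-1660/R - 1883/(-1390)) = 4625 + (-1660/28814/25993 - 1883/(-1390)) = 4625 + (-1660*25993/28814 - 1883*(-1/1390)) = 4625 + (-21574190/14407 + 1883/1390) = 4625 - 29960995719/20025730 = 62658005531/20025730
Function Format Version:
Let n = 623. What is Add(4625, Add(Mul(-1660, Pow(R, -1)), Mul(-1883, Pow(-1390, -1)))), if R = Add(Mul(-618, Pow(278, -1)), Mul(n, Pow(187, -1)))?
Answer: Rational(62658005531, 20025730) ≈ 3128.9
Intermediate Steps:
R = Rational(28814, 25993) (R = Add(Mul(-618, Pow(278, -1)), Mul(623, Pow(187, -1))) = Add(Mul(-618, Rational(1, 278)), Mul(623, Rational(1, 187))) = Add(Rational(-309, 139), Rational(623, 187)) = Rational(28814, 25993) ≈ 1.1085)
Add(4625, Add(Mul(-1660, Pow(R, -1)), Mul(-1883, Pow(-1390, -1)))) = Add(4625, Add(Mul(-1660, Pow(Rational(28814, 25993), -1)), Mul(-1883, Pow(-1390, -1)))) = Add(4625, Add(Mul(-1660, Rational(25993, 28814)), Mul(-1883, Rational(-1, 1390)))) = Add(4625, Add(Rational(-21574190, 14407), Rational(1883, 1390))) = Add(4625, Rational(-29960995719, 20025730)) = Rational(62658005531, 20025730)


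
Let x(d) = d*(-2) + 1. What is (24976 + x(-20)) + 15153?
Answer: 40170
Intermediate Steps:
x(d) = 1 - 2*d (x(d) = -2*d + 1 = 1 - 2*d)
(24976 + x(-20)) + 15153 = (24976 + (1 - 2*(-20))) + 15153 = (24976 + (1 + 40)) + 15153 = (24976 + 41) + 15153 = 25017 + 15153 = 40170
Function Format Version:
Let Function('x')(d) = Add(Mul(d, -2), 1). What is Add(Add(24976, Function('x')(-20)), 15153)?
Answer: 40170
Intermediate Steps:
Function('x')(d) = Add(1, Mul(-2, d)) (Function('x')(d) = Add(Mul(-2, d), 1) = Add(1, Mul(-2, d)))
Add(Add(24976, Function('x')(-20)), 15153) = Add(Add(24976, Add(1, Mul(-2, -20))), 15153) = Add(Add(24976, Add(1, 40)), 15153) = Add(Add(24976, 41), 15153) = Add(25017, 15153) = 40170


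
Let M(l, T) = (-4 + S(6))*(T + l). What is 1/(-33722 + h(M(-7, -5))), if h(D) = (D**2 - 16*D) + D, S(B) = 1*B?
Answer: -1/32786 ≈ -3.0501e-5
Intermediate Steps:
S(B) = B
M(l, T) = 2*T + 2*l (M(l, T) = (-4 + 6)*(T + l) = 2*(T + l) = 2*T + 2*l)
h(D) = D**2 - 15*D
1/(-33722 + h(M(-7, -5))) = 1/(-33722 + (2*(-5) + 2*(-7))*(-15 + (2*(-5) + 2*(-7)))) = 1/(-33722 + (-10 - 14)*(-15 + (-10 - 14))) = 1/(-33722 - 24*(-15 - 24)) = 1/(-33722 - 24*(-39)) = 1/(-33722 + 936) = 1/(-32786) = -1/32786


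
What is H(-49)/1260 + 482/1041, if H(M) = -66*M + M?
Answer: 37361/12492 ≈ 2.9908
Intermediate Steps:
H(M) = -65*M
H(-49)/1260 + 482/1041 = -65*(-49)/1260 + 482/1041 = 3185*(1/1260) + 482*(1/1041) = 91/36 + 482/1041 = 37361/12492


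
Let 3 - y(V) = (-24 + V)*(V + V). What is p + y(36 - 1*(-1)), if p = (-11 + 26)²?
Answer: -734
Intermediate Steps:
y(V) = 3 - 2*V*(-24 + V) (y(V) = 3 - (-24 + V)*(V + V) = 3 - (-24 + V)*2*V = 3 - 2*V*(-24 + V))
p = 225 (p = 15² = 225)
p + y(36 - 1*(-1)) = 225 + (3 - 2*(36 - 1*(-1))² + 48*(36 - 1*(-1))) = 225 + (3 - 2*(36 + 1)² + 48*(36 + 1)) = 225 + (3 - 2*37² + 48*37) = 225 + (3 - 2*1369 + 1776) = 225 + (3 - 2738 + 1776) = 225 - 959 = -734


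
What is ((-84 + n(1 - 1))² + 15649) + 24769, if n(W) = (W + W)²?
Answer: 47474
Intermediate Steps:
n(W) = 4*W² (n(W) = (2*W)² = 4*W²)
((-84 + n(1 - 1))² + 15649) + 24769 = ((-84 + 4*(1 - 1)²)² + 15649) + 24769 = ((-84 + 4*0²)² + 15649) + 24769 = ((-84 + 4*0)² + 15649) + 24769 = ((-84 + 0)² + 15649) + 24769 = ((-84)² + 15649) + 24769 = (7056 + 15649) + 24769 = 22705 + 24769 = 47474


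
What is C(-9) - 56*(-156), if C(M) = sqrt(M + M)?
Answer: 8736 + 3*I*sqrt(2) ≈ 8736.0 + 4.2426*I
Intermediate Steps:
C(M) = sqrt(2)*sqrt(M) (C(M) = sqrt(2*M) = sqrt(2)*sqrt(M))
C(-9) - 56*(-156) = sqrt(2)*sqrt(-9) - 56*(-156) = sqrt(2)*(3*I) + 8736 = 3*I*sqrt(2) + 8736 = 8736 + 3*I*sqrt(2)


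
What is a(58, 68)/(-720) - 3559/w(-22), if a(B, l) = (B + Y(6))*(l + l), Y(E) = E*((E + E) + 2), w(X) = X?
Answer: 133601/990 ≈ 134.95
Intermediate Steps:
Y(E) = E*(2 + 2*E) (Y(E) = E*(2*E + 2) = E*(2 + 2*E))
a(B, l) = 2*l*(84 + B) (a(B, l) = (B + 2*6*(1 + 6))*(l + l) = (B + 2*6*7)*(2*l) = (B + 84)*(2*l) = (84 + B)*(2*l) = 2*l*(84 + B))
a(58, 68)/(-720) - 3559/w(-22) = (2*68*(84 + 58))/(-720) - 3559/(-22) = (2*68*142)*(-1/720) - 3559*(-1/22) = 19312*(-1/720) + 3559/22 = -1207/45 + 3559/22 = 133601/990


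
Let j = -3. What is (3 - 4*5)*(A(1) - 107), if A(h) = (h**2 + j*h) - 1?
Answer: 1870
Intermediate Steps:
A(h) = -1 + h**2 - 3*h (A(h) = (h**2 - 3*h) - 1 = -1 + h**2 - 3*h)
(3 - 4*5)*(A(1) - 107) = (3 - 4*5)*((-1 + 1**2 - 3*1) - 107) = (3 - 20)*((-1 + 1 - 3) - 107) = -17*(-3 - 107) = -17*(-110) = 1870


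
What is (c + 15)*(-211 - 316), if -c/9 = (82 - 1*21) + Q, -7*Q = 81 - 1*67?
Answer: 271932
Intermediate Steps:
Q = -2 (Q = -(81 - 1*67)/7 = -(81 - 67)/7 = -⅐*14 = -2)
c = -531 (c = -9*((82 - 1*21) - 2) = -9*((82 - 21) - 2) = -9*(61 - 2) = -9*59 = -531)
(c + 15)*(-211 - 316) = (-531 + 15)*(-211 - 316) = -516*(-527) = 271932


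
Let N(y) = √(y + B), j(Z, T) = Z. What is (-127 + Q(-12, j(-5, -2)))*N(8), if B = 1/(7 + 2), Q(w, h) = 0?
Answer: -127*√73/3 ≈ -361.70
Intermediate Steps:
B = ⅑ (B = 1/9 = ⅑ ≈ 0.11111)
N(y) = √(⅑ + y) (N(y) = √(y + ⅑) = √(⅑ + y))
(-127 + Q(-12, j(-5, -2)))*N(8) = (-127 + 0)*(√(1 + 9*8)/3) = -127*√(1 + 72)/3 = -127*√73/3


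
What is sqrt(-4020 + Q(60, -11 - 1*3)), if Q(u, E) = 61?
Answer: I*sqrt(3959) ≈ 62.921*I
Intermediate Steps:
sqrt(-4020 + Q(60, -11 - 1*3)) = sqrt(-4020 + 61) = sqrt(-3959) = I*sqrt(3959)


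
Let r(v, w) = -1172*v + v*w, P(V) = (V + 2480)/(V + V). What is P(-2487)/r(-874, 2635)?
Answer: -1/908580684 ≈ -1.1006e-9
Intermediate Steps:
P(V) = (2480 + V)/(2*V) (P(V) = (2480 + V)/((2*V)) = (2480 + V)*(1/(2*V)) = (2480 + V)/(2*V))
P(-2487)/r(-874, 2635) = ((½)*(2480 - 2487)/(-2487))/((-874*(-1172 + 2635))) = ((½)*(-1/2487)*(-7))/((-874*1463)) = (7/4974)/(-1278662) = (7/4974)*(-1/1278662) = -1/908580684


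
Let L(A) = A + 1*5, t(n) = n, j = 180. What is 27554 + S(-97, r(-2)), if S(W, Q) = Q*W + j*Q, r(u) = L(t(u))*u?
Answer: 27056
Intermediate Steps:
L(A) = 5 + A (L(A) = A + 5 = 5 + A)
r(u) = u*(5 + u) (r(u) = (5 + u)*u = u*(5 + u))
S(W, Q) = 180*Q + Q*W (S(W, Q) = Q*W + 180*Q = 180*Q + Q*W)
27554 + S(-97, r(-2)) = 27554 + (-2*(5 - 2))*(180 - 97) = 27554 - 2*3*83 = 27554 - 6*83 = 27554 - 498 = 27056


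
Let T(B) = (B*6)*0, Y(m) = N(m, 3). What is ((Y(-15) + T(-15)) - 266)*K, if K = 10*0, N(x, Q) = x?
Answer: 0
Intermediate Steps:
Y(m) = m
K = 0
T(B) = 0 (T(B) = (6*B)*0 = 0)
((Y(-15) + T(-15)) - 266)*K = ((-15 + 0) - 266)*0 = (-15 - 266)*0 = -281*0 = 0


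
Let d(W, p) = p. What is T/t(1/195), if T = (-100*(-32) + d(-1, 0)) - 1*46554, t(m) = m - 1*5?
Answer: 4227015/487 ≈ 8679.7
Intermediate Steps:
t(m) = -5 + m (t(m) = m - 5 = -5 + m)
T = -43354 (T = (-100*(-32) + 0) - 1*46554 = (3200 + 0) - 46554 = 3200 - 46554 = -43354)
T/t(1/195) = -43354/(-5 + 1/195) = -43354/(-974/195) = -43354*(-195/974) = 4227015/487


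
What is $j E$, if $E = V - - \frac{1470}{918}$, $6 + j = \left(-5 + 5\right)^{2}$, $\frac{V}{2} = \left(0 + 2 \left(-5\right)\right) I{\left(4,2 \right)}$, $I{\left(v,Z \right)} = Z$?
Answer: $\frac{11750}{51} \approx 230.39$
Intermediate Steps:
$V = -40$ ($V = 2 \left(0 + 2 \left(-5\right)\right) 2 = 2 \left(0 - 10\right) 2 = 2 \left(\left(-10\right) 2\right) = 2 \left(-20\right) = -40$)
$j = -6$ ($j = -6 + \left(-5 + 5\right)^{2} = -6 + 0^{2} = -6 + 0 = -6$)
$E = - \frac{5875}{153}$ ($E = -40 - - \frac{1470}{918} = -40 - \left(-1470\right) \frac{1}{918} = -40 - - \frac{245}{153} = -40 + \frac{245}{153} = - \frac{5875}{153} \approx -38.399$)
$j E = \left(-6\right) \left(- \frac{5875}{153}\right) = \frac{11750}{51}$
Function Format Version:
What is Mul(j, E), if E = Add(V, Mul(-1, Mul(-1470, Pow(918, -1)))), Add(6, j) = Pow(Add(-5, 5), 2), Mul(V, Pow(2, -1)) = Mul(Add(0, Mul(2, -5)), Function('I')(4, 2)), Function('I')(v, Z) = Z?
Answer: Rational(11750, 51) ≈ 230.39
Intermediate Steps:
V = -40 (V = Mul(2, Mul(Add(0, Mul(2, -5)), 2)) = Mul(2, Mul(Add(0, -10), 2)) = Mul(2, Mul(-10, 2)) = Mul(2, -20) = -40)
j = -6 (j = Add(-6, Pow(Add(-5, 5), 2)) = Add(-6, Pow(0, 2)) = Add(-6, 0) = -6)
E = Rational(-5875, 153) (E = Add(-40, Mul(-1, Mul(-1470, Pow(918, -1)))) = Add(-40, Mul(-1, Mul(-1470, Rational(1, 918)))) = Add(-40, Mul(-1, Rational(-245, 153))) = Add(-40, Rational(245, 153)) = Rational(-5875, 153) ≈ -38.399)
Mul(j, E) = Mul(-6, Rational(-5875, 153)) = Rational(11750, 51)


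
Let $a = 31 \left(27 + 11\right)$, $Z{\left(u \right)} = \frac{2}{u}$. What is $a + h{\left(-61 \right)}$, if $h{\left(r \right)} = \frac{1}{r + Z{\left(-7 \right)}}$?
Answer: $\frac{505355}{429} \approx 1178.0$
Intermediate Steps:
$h{\left(r \right)} = \frac{1}{- \frac{2}{7} + r}$ ($h{\left(r \right)} = \frac{1}{r + \frac{2}{-7}} = \frac{1}{r + 2 \left(- \frac{1}{7}\right)} = \frac{1}{r - \frac{2}{7}} = \frac{1}{- \frac{2}{7} + r}$)
$a = 1178$ ($a = 31 \cdot 38 = 1178$)
$a + h{\left(-61 \right)} = 1178 + \frac{7}{-2 + 7 \left(-61\right)} = 1178 + \frac{7}{-2 - 427} = 1178 + \frac{7}{-429} = 1178 + 7 \left(- \frac{1}{429}\right) = 1178 - \frac{7}{429} = \frac{505355}{429}$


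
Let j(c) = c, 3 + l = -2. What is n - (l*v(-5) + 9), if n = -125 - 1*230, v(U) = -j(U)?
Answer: -339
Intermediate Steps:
l = -5 (l = -3 - 2 = -5)
v(U) = -U
n = -355 (n = -125 - 230 = -355)
n - (l*v(-5) + 9) = -355 - (-(-5)*(-5) + 9) = -355 - (-5*5 + 9) = -355 - (-25 + 9) = -355 - 1*(-16) = -355 + 16 = -339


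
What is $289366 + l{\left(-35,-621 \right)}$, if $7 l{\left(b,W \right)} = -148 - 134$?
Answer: $\frac{2025280}{7} \approx 2.8933 \cdot 10^{5}$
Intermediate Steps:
$l{\left(b,W \right)} = - \frac{282}{7}$ ($l{\left(b,W \right)} = \frac{-148 - 134}{7} = \frac{1}{7} \left(-282\right) = - \frac{282}{7}$)
$289366 + l{\left(-35,-621 \right)} = 289366 - \frac{282}{7} = \frac{2025280}{7}$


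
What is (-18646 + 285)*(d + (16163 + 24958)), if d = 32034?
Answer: -1343198955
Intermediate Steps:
(-18646 + 285)*(d + (16163 + 24958)) = (-18646 + 285)*(32034 + (16163 + 24958)) = -18361*(32034 + 41121) = -18361*73155 = -1343198955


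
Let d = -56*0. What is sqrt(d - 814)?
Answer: I*sqrt(814) ≈ 28.531*I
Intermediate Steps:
d = 0
sqrt(d - 814) = sqrt(0 - 814) = sqrt(-814) = I*sqrt(814)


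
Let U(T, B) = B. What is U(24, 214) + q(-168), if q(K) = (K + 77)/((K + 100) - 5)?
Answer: 15713/73 ≈ 215.25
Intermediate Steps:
q(K) = (77 + K)/(95 + K) (q(K) = (77 + K)/((100 + K) - 5) = (77 + K)/(95 + K))
U(24, 214) + q(-168) = 214 + (77 - 168)/(95 - 168) = 214 - 91/(-73) = 214 - 1/73*(-91) = 214 + 91/73 = 15713/73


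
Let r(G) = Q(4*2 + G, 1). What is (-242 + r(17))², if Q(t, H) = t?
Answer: 47089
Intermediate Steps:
r(G) = 8 + G (r(G) = 4*2 + G = 8 + G)
(-242 + r(17))² = (-242 + (8 + 17))² = (-242 + 25)² = (-217)² = 47089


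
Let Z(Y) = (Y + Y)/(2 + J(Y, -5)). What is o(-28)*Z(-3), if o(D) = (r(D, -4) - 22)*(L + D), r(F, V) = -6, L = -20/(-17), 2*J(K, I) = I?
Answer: 153216/17 ≈ 9012.7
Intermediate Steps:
J(K, I) = I/2
L = 20/17 (L = -20*(-1/17) = 20/17 ≈ 1.1765)
o(D) = -560/17 - 28*D (o(D) = (-6 - 22)*(20/17 + D) = -28*(20/17 + D) = -560/17 - 28*D)
Z(Y) = -4*Y (Z(Y) = (Y + Y)/(2 + (½)*(-5)) = (2*Y)/(2 - 5/2) = (2*Y)/(-½) = (2*Y)*(-2) = -4*Y)
o(-28)*Z(-3) = (-560/17 - 28*(-28))*(-4*(-3)) = (-560/17 + 784)*12 = (12768/17)*12 = 153216/17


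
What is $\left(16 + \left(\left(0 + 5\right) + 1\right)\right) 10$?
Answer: $220$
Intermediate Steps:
$\left(16 + \left(\left(0 + 5\right) + 1\right)\right) 10 = \left(16 + \left(5 + 1\right)\right) 10 = \left(16 + 6\right) 10 = 22 \cdot 10 = 220$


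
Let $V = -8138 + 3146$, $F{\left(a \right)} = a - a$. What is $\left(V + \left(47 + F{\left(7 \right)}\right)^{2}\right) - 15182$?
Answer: $-17965$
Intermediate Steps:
$F{\left(a \right)} = 0$
$V = -4992$
$\left(V + \left(47 + F{\left(7 \right)}\right)^{2}\right) - 15182 = \left(-4992 + \left(47 + 0\right)^{2}\right) - 15182 = \left(-4992 + 47^{2}\right) - 15182 = \left(-4992 + 2209\right) - 15182 = -2783 - 15182 = -17965$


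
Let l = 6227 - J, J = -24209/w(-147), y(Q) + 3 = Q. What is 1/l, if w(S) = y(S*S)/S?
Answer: 7202/43660613 ≈ 0.00016495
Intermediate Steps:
y(Q) = -3 + Q
w(S) = (-3 + S²)/S (w(S) = (-3 + S*S)/S = (-3 + S²)/S)
J = 1186241/7202 (J = -24209/(-147 - 3/(-147)) = -24209/(-147 - 3*(-1/147)) = -24209/(-147 + 1/49) = -24209/(-7202/49) = -24209*(-49/7202) = 1186241/7202 ≈ 164.71)
l = 43660613/7202 (l = 6227 - 1*1186241/7202 = 6227 - 1186241/7202 = 43660613/7202 ≈ 6062.3)
1/l = 1/(43660613/7202) = 7202/43660613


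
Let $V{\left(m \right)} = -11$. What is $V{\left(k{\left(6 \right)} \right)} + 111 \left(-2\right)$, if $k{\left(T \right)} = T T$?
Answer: $-233$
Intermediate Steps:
$k{\left(T \right)} = T^{2}$
$V{\left(k{\left(6 \right)} \right)} + 111 \left(-2\right) = -11 + 111 \left(-2\right) = -11 - 222 = -233$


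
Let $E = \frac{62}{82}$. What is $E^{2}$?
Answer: $\frac{961}{1681} \approx 0.57168$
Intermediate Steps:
$E = \frac{31}{41}$ ($E = 62 \cdot \frac{1}{82} = \frac{31}{41} \approx 0.7561$)
$E^{2} = \left(\frac{31}{41}\right)^{2} = \frac{961}{1681}$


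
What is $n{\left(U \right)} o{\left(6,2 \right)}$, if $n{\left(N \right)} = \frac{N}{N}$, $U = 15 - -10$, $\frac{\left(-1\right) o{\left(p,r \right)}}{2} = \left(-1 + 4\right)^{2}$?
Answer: $-18$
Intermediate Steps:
$o{\left(p,r \right)} = -18$ ($o{\left(p,r \right)} = - 2 \left(-1 + 4\right)^{2} = - 2 \cdot 3^{2} = \left(-2\right) 9 = -18$)
$U = 25$ ($U = 15 + 10 = 25$)
$n{\left(N \right)} = 1$
$n{\left(U \right)} o{\left(6,2 \right)} = 1 \left(-18\right) = -18$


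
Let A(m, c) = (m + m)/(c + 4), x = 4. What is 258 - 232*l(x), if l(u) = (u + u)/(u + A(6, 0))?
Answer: -50/7 ≈ -7.1429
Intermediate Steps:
A(m, c) = 2*m/(4 + c) (A(m, c) = (2*m)/(4 + c) = 2*m/(4 + c))
l(u) = 2*u/(3 + u) (l(u) = (u + u)/(u + 2*6/(4 + 0)) = (2*u)/(u + 2*6/4) = (2*u)/(u + 2*6*(¼)) = (2*u)/(u + 3) = (2*u)/(3 + u) = 2*u/(3 + u))
258 - 232*l(x) = 258 - 464*4/(3 + 4) = 258 - 464*4/7 = 258 - 232*8/7 = 258 - 1856/7 = -50/7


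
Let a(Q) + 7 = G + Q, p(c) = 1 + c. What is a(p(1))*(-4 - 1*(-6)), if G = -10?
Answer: -30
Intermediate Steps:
a(Q) = -17 + Q (a(Q) = -7 + (-10 + Q) = -17 + Q)
a(p(1))*(-4 - 1*(-6)) = (-17 + (1 + 1))*(-4 - 1*(-6)) = (-17 + 2)*(-4 + 6) = -15*2 = -30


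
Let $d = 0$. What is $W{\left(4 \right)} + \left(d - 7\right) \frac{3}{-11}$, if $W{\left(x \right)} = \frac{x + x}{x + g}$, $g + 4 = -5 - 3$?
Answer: $\frac{10}{11} \approx 0.90909$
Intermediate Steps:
$g = -12$ ($g = -4 - 8 = -12$)
$W{\left(x \right)} = \frac{2 x}{-12 + x}$ ($W{\left(x \right)} = \frac{x + x}{x - 12} = \frac{2 x}{-12 + x}$)
$W{\left(4 \right)} + \left(d - 7\right) \frac{3}{-11} = 2 \cdot 4 \frac{1}{-12 + 4} + \left(0 - 7\right) \frac{3}{-11} = 2 \cdot 4 \frac{1}{-8} - 7 \cdot 3 \left(- \frac{1}{11}\right) = 2 \cdot 4 \left(- \frac{1}{8}\right) - - \frac{21}{11} = -1 + \frac{21}{11} = \frac{10}{11}$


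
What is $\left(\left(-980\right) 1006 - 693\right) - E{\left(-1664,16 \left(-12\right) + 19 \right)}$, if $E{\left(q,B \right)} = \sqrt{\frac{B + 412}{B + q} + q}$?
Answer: $-986573 - \frac{i \sqrt{5615721859}}{1837} \approx -9.8657 \cdot 10^{5} - 40.794 i$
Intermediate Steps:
$E{\left(q,B \right)} = \sqrt{q + \frac{412 + B}{B + q}}$ ($E{\left(q,B \right)} = \sqrt{\frac{412 + B}{B + q} + q} = \sqrt{q + \frac{412 + B}{B + q}}$)
$\left(\left(-980\right) 1006 - 693\right) - E{\left(-1664,16 \left(-12\right) + 19 \right)} = \left(\left(-980\right) 1006 - 693\right) - \sqrt{\frac{412 + \left(16 \left(-12\right) + 19\right) - 1664 \left(\left(16 \left(-12\right) + 19\right) - 1664\right)}{\left(16 \left(-12\right) + 19\right) - 1664}} = \left(-985880 - 693\right) - \sqrt{\frac{412 + \left(-192 + 19\right) - 1664 \left(\left(-192 + 19\right) - 1664\right)}{\left(-192 + 19\right) - 1664}} = -986573 - \sqrt{\frac{412 - 173 - 1664 \left(-173 - 1664\right)}{-173 - 1664}} = -986573 - \sqrt{\frac{412 - 173 - -3056768}{-1837}} = -986573 - \sqrt{- \frac{412 - 173 + 3056768}{1837}} = -986573 - \sqrt{\left(- \frac{1}{1837}\right) 3057007} = -986573 - \sqrt{- \frac{3057007}{1837}} = -986573 - \frac{i \sqrt{5615721859}}{1837}$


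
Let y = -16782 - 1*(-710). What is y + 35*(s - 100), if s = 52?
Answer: -17752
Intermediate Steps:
y = -16072 (y = -16782 + 710 = -16072)
y + 35*(s - 100) = -16072 + 35*(52 - 100) = -16072 + 35*(-48) = -16072 - 1680 = -17752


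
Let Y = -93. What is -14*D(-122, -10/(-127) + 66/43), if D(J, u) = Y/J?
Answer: -651/61 ≈ -10.672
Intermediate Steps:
D(J, u) = -93/J
-14*D(-122, -10/(-127) + 66/43) = -(-1302)/(-122) = -(-1302)*(-1)/122 = -14*93/122 = -651/61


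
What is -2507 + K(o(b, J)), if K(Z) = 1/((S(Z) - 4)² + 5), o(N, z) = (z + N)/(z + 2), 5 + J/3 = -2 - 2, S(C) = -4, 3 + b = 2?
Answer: -172982/69 ≈ -2507.0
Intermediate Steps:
b = -1 (b = -3 + 2 = -1)
J = -27 (J = -15 + 3*(-2 - 2) = -15 + 3*(-4) = -15 - 12 = -27)
o(N, z) = (N + z)/(2 + z)
K(Z) = 1/69 (K(Z) = 1/((-4 - 4)² + 5) = 1/((-8)² + 5) = 1/(64 + 5) = 1/69)
-2507 + K(o(b, J)) = -2507 + 1/69 = -172982/69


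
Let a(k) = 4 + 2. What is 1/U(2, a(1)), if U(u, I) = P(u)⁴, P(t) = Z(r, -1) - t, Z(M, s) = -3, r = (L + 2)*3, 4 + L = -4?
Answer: 1/625 ≈ 0.0016000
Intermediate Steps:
L = -8 (L = -4 - 4 = -8)
r = -18 (r = (-8 + 2)*3 = -6*3 = -18)
P(t) = -3 - t
a(k) = 6
U(u, I) = (-3 - u)⁴
1/U(2, a(1)) = 1/((3 + 2)⁴) = 1/(5⁴) = 1/625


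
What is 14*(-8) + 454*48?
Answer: 21680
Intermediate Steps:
14*(-8) + 454*48 = -112 + 21792 = 21680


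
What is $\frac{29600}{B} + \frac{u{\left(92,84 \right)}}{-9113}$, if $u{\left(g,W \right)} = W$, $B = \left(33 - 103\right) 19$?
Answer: $- \frac{26985652}{1212029} \approx -22.265$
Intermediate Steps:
$B = -1330$ ($B = \left(-70\right) 19 = -1330$)
$\frac{29600}{B} + \frac{u{\left(92,84 \right)}}{-9113} = \frac{29600}{-1330} + \frac{84}{-9113} = 29600 \left(- \frac{1}{1330}\right) + 84 \left(- \frac{1}{9113}\right) = - \frac{2960}{133} - \frac{84}{9113} = - \frac{26985652}{1212029}$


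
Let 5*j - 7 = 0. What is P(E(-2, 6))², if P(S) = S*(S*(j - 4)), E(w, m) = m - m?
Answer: 0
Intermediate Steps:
j = 7/5 (j = 7/5 + (⅕)*0 = 7/5 + 0 = 7/5 ≈ 1.4000)
E(w, m) = 0
P(S) = -13*S²/5 (P(S) = S*(S*(7/5 - 4)) = S*(S*(-13/5)) = S*(-13*S/5) = -13*S²/5)
P(E(-2, 6))² = (-13/5*0²)² = (-13/5*0)² = 0² = 0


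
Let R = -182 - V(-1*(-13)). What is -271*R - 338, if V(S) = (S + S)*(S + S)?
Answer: 232180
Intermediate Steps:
V(S) = 4*S² (V(S) = (2*S)*(2*S) = 4*S²)
R = -858 (R = -182 - 4*(-1*(-13))² = -182 - 4*13² = -182 - 4*169 = -182 - 1*676 = -182 - 676 = -858)
-271*R - 338 = -271*(-858) - 338 = 232518 - 338 = 232180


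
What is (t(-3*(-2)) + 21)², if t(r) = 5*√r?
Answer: 591 + 210*√6 ≈ 1105.4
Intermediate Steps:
(t(-3*(-2)) + 21)² = (5*√(-3*(-2)) + 21)² = (5*√6 + 21)² = (21 + 5*√6)²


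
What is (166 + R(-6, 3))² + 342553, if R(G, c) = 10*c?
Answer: 380969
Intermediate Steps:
(166 + R(-6, 3))² + 342553 = (166 + 10*3)² + 342553 = (166 + 30)² + 342553 = 196² + 342553 = 38416 + 342553 = 380969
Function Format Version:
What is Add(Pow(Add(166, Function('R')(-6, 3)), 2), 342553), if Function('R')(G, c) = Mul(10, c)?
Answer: 380969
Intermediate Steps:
Add(Pow(Add(166, Function('R')(-6, 3)), 2), 342553) = Add(Pow(Add(166, Mul(10, 3)), 2), 342553) = Add(Pow(Add(166, 30), 2), 342553) = Add(Pow(196, 2), 342553) = Add(38416, 342553) = 380969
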